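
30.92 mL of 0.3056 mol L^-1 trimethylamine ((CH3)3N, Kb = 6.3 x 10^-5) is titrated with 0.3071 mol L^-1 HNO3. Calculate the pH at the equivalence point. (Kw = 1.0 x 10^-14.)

n((CH3)3N) = 0.3056 x 0.03092 = 0.009449 mol; V(HNO3) at equivalence = 0.009449/0.3071 = 0.03077 L.
At equivalence the base is fully converted to (CH3)3NH+; total volume = 0.06169 L, so [(CH3)3NH+] = 0.009449/0.06169 = 0.1532 M.
Ka((CH3)3NH+) = Kw/Kb = 1.0e-14 / 6.3 x 10^-5 = 1.59e-10.
[H^+] = sqrt(Ka x [(CH3)3NH+]) = sqrt(1.59e-10 x 0.1532) = 4.93e-6 M.
pH = -log(4.93e-6) = 5.31.

5.31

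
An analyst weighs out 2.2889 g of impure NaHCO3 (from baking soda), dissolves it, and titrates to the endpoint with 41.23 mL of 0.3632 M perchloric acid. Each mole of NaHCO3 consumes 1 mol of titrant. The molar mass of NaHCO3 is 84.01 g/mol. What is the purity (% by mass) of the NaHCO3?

55.0%

n(HClO4) = 0.3632 x 0.04123 = 0.01497 mol.
n(NaHCO3) = 0.01497 / 1 = 0.01497 mol.
mass of NaHCO3 = 0.01497 x 84.01 = 1.258 g.
% purity = 1.258 / 2.2889 x 100 = 55.0%.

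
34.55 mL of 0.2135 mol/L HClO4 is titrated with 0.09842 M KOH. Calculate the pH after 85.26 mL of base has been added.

11.93

n(acid) = 0.2135 x 0.03455 = 0.007376 mol; n(KOH) added = 0.09842 x 0.08526 = 0.008391 mol.
Base is in excess by 0.008391 - 0.007376 = 0.001015 mol in a total volume of 0.1198 L.
[OH^-] = 0.001015/0.1198 = 0.008471 M, so pOH = 2.07 and pH = 14.00 - 2.07 = 11.93.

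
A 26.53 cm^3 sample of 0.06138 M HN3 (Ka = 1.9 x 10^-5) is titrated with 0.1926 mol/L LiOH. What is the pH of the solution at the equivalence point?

n(HN3) = 0.06138 x 0.02653 = 0.001628 mol; V(LiOH) at equivalence = 0.001628/0.1926 = 0.008455 L.
At equivalence all the acid is converted to N3-; total volume = 0.02653 + 0.008455 = 0.03498 L, so [N3-] = 0.001628/0.03498 = 0.04655 M.
Kb = Kw/Ka = 1.0e-14 / 1.9 x 10^-5 = 5.26e-10.
[OH^-] = sqrt(Kb x [N3-]) = sqrt(5.26e-10 x 0.04655) = 4.95e-6 M.
pOH = 5.31, so pH = 14.00 - 5.31 = 8.69.

8.69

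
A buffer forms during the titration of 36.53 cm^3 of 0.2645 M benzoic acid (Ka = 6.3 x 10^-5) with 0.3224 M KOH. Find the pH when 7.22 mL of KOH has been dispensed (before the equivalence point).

Initial n(C6H5COOH) = 0.2645 x 0.03653 = 0.009662 mol.
n(KOH) added = 0.3224 x 0.007220 = 0.002328 mol, converting that many moles of C6H5COOH to C6H5COO-.
Remaining n(C6H5COOH) = 0.007334 mol; n(C6H5COO-) = 0.002328 mol.
By Henderson-Hasselbalch, pH = pKa + log([A^-]/[HA]) = 4.20 + log(0.002328/0.007334) = 4.20 + (-0.50) = 3.70.

3.70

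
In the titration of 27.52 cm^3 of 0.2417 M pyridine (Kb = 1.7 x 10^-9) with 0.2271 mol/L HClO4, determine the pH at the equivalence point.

3.08

n(C5H5N) = 0.2417 x 0.02752 = 0.006652 mol; V(HClO4) at equivalence = 0.006652/0.2271 = 0.02929 L.
At equivalence the base is fully converted to C5H5NH+; total volume = 0.05681 L, so [C5H5NH+] = 0.006652/0.05681 = 0.1171 M.
Ka(C5H5NH+) = Kw/Kb = 1.0e-14 / 1.7 x 10^-9 = 5.88e-6.
[H^+] = sqrt(Ka x [C5H5NH+]) = sqrt(5.88e-6 x 0.1171) = 0.000830 M.
pH = -log(0.000830) = 3.08.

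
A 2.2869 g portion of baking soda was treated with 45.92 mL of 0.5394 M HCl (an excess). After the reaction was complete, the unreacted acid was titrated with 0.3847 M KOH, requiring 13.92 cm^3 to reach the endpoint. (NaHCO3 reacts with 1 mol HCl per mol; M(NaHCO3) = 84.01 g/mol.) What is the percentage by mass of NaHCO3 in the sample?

Total n(HCl) added = 0.5394 x 0.04592 = 0.02477 mol.
n(KOH) used = 0.3847 x 0.01392 = 0.005355 mol, which equals the excess n(HCl).
So n(HCl) consumed by the sample = 0.02477 - 0.005355 = 0.01941 mol.
n(NaHCO3) = 0.01941 / 1 = 0.01941 mol.
mass NaHCO3 = 0.01941 x 84.01 = 1.631 g, so %NaHCO3 = 1.631/2.2869 x 100 = 71.3%.

71.3%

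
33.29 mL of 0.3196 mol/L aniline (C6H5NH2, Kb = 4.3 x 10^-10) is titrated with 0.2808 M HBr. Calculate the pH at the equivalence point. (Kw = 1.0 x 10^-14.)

2.73

n(C6H5NH2) = 0.3196 x 0.03329 = 0.01064 mol; V(HBr) at equivalence = 0.01064/0.2808 = 0.03789 L.
At equivalence the base is fully converted to C6H5NH3+; total volume = 0.07118 L, so [C6H5NH3+] = 0.01064/0.07118 = 0.1495 M.
Ka(C6H5NH3+) = Kw/Kb = 1.0e-14 / 4.3 x 10^-10 = 2.33e-5.
[H^+] = sqrt(Ka x [C6H5NH3+]) = sqrt(2.33e-5 x 0.1495) = 0.00186 M.
pH = -log(0.00186) = 2.73.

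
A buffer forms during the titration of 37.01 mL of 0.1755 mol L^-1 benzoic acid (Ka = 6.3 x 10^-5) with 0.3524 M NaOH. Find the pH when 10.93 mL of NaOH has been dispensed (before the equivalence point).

4.36

Initial n(C6H5COOH) = 0.1755 x 0.03701 = 0.006495 mol.
n(NaOH) added = 0.3524 x 0.01093 = 0.003852 mol, converting that many moles of C6H5COOH to C6H5COO-.
Remaining n(C6H5COOH) = 0.002644 mol; n(C6H5COO-) = 0.003852 mol.
By Henderson-Hasselbalch, pH = pKa + log([A^-]/[HA]) = 4.20 + log(0.003852/0.002644) = 4.20 + (+0.16) = 4.36.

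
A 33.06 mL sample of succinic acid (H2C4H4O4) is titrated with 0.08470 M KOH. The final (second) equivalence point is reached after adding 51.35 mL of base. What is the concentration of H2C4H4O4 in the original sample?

n(KOH) = 0.08470 x 0.05135 = 0.004349 mol.
At the final (second) equivalence point, 2 mol OH^- react per mol H2C4H4O4, so n(H2C4H4O4) = 0.004349 / 2 = 0.002175 mol.
[H2C4H4O4] = 0.002175 / 0.03306 L = 0.0658 M.

0.0658 M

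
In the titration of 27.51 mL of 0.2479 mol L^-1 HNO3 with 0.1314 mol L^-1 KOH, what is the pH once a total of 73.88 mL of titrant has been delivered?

n(acid) = 0.2479 x 0.02751 = 0.006820 mol; n(KOH) added = 0.1314 x 0.07388 = 0.009708 mol.
Base is in excess by 0.009708 - 0.006820 = 0.002888 mol in a total volume of 0.1014 L.
[OH^-] = 0.002888/0.1014 = 0.02849 M, so pOH = 1.55 and pH = 14.00 - 1.55 = 12.45.

12.45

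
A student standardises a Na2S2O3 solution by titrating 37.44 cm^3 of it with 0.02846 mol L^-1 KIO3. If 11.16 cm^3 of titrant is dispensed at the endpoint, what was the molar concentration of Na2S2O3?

0.0509 M

n(KIO3) = 0.02846 x 0.01116 = 0.0003176 mol.
From the balanced equation, 1 mol KIO3 reacts with 6 mol Na2S2O3, so n(Na2S2O3) = 0.0003176 x 6/1 = 0.001906 mol.
[Na2S2O3] = 0.001906 / 0.03744 L = 0.0509 M.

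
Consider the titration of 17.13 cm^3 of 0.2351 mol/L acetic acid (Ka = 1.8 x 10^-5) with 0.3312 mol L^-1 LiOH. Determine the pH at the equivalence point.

8.94

n(CH3COOH) = 0.2351 x 0.01713 = 0.004027 mol; V(LiOH) at equivalence = 0.004027/0.3312 = 0.01216 L.
At equivalence all the acid is converted to CH3COO-; total volume = 0.01713 + 0.01216 = 0.02929 L, so [CH3COO-] = 0.004027/0.02929 = 0.1375 M.
Kb = Kw/Ka = 1.0e-14 / 1.8 x 10^-5 = 5.56e-10.
[OH^-] = sqrt(Kb x [CH3COO-]) = sqrt(5.56e-10 x 0.1375) = 8.74e-6 M.
pOH = 5.06, so pH = 14.00 - 5.06 = 8.94.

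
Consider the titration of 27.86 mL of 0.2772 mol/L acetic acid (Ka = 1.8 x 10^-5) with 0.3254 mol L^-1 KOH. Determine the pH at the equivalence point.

8.96

n(CH3COOH) = 0.2772 x 0.02786 = 0.007723 mol; V(KOH) at equivalence = 0.007723/0.3254 = 0.02373 L.
At equivalence all the acid is converted to CH3COO-; total volume = 0.02786 + 0.02373 = 0.05159 L, so [CH3COO-] = 0.007723/0.05159 = 0.1497 M.
Kb = Kw/Ka = 1.0e-14 / 1.8 x 10^-5 = 5.56e-10.
[OH^-] = sqrt(Kb x [CH3COO-]) = sqrt(5.56e-10 x 0.1497) = 9.12e-6 M.
pOH = 5.04, so pH = 14.00 - 5.04 = 8.96.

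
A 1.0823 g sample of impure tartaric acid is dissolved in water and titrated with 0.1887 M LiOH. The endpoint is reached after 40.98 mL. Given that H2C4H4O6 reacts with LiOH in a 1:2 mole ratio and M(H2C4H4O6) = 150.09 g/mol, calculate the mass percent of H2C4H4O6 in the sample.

53.6%

n(LiOH) = 0.1887 x 0.04098 = 0.007733 mol.
n(H2C4H4O6) = 0.007733 / 2 = 0.003866 mol.
mass of H2C4H4O6 = 0.003866 x 150.09 = 0.5803 g.
% purity = 0.5803 / 1.0823 x 100 = 53.6%.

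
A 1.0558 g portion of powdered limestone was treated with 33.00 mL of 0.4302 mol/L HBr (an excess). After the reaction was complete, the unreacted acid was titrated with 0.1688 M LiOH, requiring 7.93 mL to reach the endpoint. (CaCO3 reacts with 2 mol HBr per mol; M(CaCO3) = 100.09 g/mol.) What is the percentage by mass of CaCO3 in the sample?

60.9%

Total n(HBr) added = 0.4302 x 0.03300 = 0.01420 mol.
n(LiOH) used = 0.1688 x 0.007930 = 0.001339 mol, which equals the excess n(HBr).
So n(HBr) consumed by the sample = 0.01420 - 0.001339 = 0.01286 mol.
n(CaCO3) = 0.01286 / 2 = 0.006429 mol.
mass CaCO3 = 0.006429 x 100.09 = 0.6435 g, so %CaCO3 = 0.6435/1.0558 x 100 = 60.9%.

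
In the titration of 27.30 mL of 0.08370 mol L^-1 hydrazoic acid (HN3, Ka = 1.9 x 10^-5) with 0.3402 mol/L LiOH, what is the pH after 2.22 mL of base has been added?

Initial n(HN3) = 0.08370 x 0.02730 = 0.002285 mol.
n(LiOH) added = 0.3402 x 0.002220 = 0.0007552 mol, converting that many moles of HN3 to N3-.
Remaining n(HN3) = 0.001530 mol; n(N3-) = 0.0007552 mol.
By Henderson-Hasselbalch, pH = pKa + log([A^-]/[HA]) = 4.72 + log(0.0007552/0.001530) = 4.72 + (-0.31) = 4.41.

4.41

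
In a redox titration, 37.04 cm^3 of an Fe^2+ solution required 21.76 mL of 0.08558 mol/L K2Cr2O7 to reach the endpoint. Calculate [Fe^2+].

0.302 M

n(K2Cr2O7) = 0.08558 x 0.02176 = 0.001862 mol.
From the balanced equation, 1 mol K2Cr2O7 reacts with 6 mol Fe^2+, so n(Fe^2+) = 0.001862 x 6/1 = 0.01117 mol.
[Fe^2+] = 0.01117 / 0.03704 L = 0.302 M.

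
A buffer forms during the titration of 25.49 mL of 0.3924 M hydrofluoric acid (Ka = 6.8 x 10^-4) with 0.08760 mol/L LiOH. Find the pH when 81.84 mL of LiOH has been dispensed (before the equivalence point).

Initial n(HF) = 0.3924 x 0.02549 = 0.01000 mol.
n(LiOH) added = 0.08760 x 0.08184 = 0.007169 mol, converting that many moles of HF to F-.
Remaining n(HF) = 0.002833 mol; n(F-) = 0.007169 mol.
By Henderson-Hasselbalch, pH = pKa + log([A^-]/[HA]) = 3.17 + log(0.007169/0.002833) = 3.17 + (+0.40) = 3.57.

3.57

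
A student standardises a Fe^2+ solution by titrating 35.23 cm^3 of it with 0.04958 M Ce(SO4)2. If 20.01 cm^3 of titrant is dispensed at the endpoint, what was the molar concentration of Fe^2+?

0.0282 M

n(Ce(SO4)2) = 0.04958 x 0.02001 = 0.0009921 mol.
From the balanced equation, 1 mol Ce(SO4)2 reacts with 1 mol Fe^2+, so n(Fe^2+) = 0.0009921 x 1/1 = 0.0009921 mol.
[Fe^2+] = 0.0009921 / 0.03523 L = 0.0282 M.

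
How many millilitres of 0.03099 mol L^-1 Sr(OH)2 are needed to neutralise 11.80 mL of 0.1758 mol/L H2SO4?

66.9 mL

n(H2SO4) = 0.1758 mol/L x 0.01180 L = 0.002074 mol.
At equivalence n(Sr(OH)2) = n(H2SO4) = 0.002074 mol.
V(Sr(OH)2) = 0.002074 / 0.03099 = 0.06694 L = 66.9 mL.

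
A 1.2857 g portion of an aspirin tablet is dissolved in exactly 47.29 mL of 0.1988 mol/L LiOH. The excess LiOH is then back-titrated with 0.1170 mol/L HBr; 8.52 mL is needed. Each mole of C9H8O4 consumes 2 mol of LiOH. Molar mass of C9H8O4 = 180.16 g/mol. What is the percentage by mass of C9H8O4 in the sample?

58.9%

Total n(LiOH) added = 0.1988 x 0.04729 = 0.009401 mol.
n(HBr) used = 0.1170 x 0.008520 = 0.0009968 mol, which equals the excess n(LiOH).
So n(LiOH) consumed by the sample = 0.009401 - 0.0009968 = 0.008404 mol.
n(C9H8O4) = 0.008404 / 2 = 0.004202 mol.
mass C9H8O4 = 0.004202 x 180.16 = 0.7571 g, so %C9H8O4 = 0.7571/1.2857 x 100 = 58.9%.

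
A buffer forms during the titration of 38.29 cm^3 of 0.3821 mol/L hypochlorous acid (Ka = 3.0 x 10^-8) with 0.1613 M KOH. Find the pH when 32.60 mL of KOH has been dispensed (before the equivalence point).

7.27

Initial n(HClO) = 0.3821 x 0.03829 = 0.01463 mol.
n(KOH) added = 0.1613 x 0.03260 = 0.005258 mol, converting that many moles of HClO to ClO-.
Remaining n(HClO) = 0.009372 mol; n(ClO-) = 0.005258 mol.
By Henderson-Hasselbalch, pH = pKa + log([A^-]/[HA]) = 7.52 + log(0.005258/0.009372) = 7.52 + (-0.25) = 7.27.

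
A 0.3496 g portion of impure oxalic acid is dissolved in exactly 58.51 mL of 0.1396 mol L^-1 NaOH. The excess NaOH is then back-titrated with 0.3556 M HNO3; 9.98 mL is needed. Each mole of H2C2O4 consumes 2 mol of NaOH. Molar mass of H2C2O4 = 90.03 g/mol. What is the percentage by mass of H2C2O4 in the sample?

59.5%

Total n(NaOH) added = 0.1396 x 0.05851 = 0.008168 mol.
n(HNO3) used = 0.3556 x 0.009980 = 0.003549 mol, which equals the excess n(NaOH).
So n(NaOH) consumed by the sample = 0.008168 - 0.003549 = 0.004619 mol.
n(H2C2O4) = 0.004619 / 2 = 0.002310 mol.
mass H2C2O4 = 0.002310 x 90.03 = 0.2079 g, so %H2C2O4 = 0.2079/0.3496 x 100 = 59.5%.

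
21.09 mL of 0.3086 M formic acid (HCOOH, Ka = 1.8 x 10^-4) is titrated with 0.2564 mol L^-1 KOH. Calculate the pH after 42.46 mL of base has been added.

12.84

n(acid) = 0.3086 x 0.02109 = 0.006508 mol; n(KOH) added = 0.2564 x 0.04246 = 0.01089 mol.
Base is in excess by 0.01089 - 0.006508 = 0.004378 mol in a total volume of 0.06355 L.
[OH^-] = 0.004378/0.06355 = 0.06890 M, so pOH = 1.16 and pH = 14.00 - 1.16 = 12.84.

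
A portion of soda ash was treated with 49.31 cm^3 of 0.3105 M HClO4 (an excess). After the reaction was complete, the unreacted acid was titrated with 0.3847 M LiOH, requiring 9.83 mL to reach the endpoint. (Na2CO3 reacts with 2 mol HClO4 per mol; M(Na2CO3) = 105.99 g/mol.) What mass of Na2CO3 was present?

0.611 g

Total n(HClO4) added = 0.3105 x 0.04931 = 0.01531 mol.
n(LiOH) used = 0.3847 x 0.009830 = 0.003782 mol, which equals the excess n(HClO4).
So n(HClO4) consumed by the sample = 0.01531 - 0.003782 = 0.01153 mol.
n(Na2CO3) = 0.01153 / 2 = 0.005765 mol.
mass = 0.005765 mol x 105.99 g/mol = 0.611 g.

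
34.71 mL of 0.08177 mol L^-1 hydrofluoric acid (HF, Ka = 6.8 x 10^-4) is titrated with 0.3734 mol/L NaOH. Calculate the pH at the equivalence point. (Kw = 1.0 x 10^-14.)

8.00

n(HF) = 0.08177 x 0.03471 = 0.002838 mol; V(NaOH) at equivalence = 0.002838/0.3734 = 0.007601 L.
At equivalence all the acid is converted to F-; total volume = 0.03471 + 0.007601 = 0.04231 L, so [F-] = 0.002838/0.04231 = 0.06708 M.
Kb = Kw/Ka = 1.0e-14 / 6.8 x 10^-4 = 1.47e-11.
[OH^-] = sqrt(Kb x [F-]) = sqrt(1.47e-11 x 0.06708) = 9.93e-7 M.
pOH = 6.00, so pH = 14.00 - 6.00 = 8.00.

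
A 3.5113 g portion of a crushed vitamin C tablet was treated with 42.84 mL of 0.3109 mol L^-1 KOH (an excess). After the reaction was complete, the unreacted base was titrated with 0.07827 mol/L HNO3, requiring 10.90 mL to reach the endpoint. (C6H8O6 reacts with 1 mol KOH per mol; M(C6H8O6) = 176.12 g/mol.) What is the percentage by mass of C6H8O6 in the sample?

Total n(KOH) added = 0.3109 x 0.04284 = 0.01332 mol.
n(HNO3) used = 0.07827 x 0.01090 = 0.0008531 mol, which equals the excess n(KOH).
So n(KOH) consumed by the sample = 0.01332 - 0.0008531 = 0.01247 mol.
n(C6H8O6) = 0.01247 / 1 = 0.01247 mol.
mass C6H8O6 = 0.01247 x 176.12 = 2.195 g, so %C6H8O6 = 2.195/3.5113 x 100 = 62.5%.

62.5%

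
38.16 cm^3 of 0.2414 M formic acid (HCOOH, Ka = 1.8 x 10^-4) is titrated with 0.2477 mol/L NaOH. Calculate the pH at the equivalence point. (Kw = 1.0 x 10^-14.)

8.42

n(HCOOH) = 0.2414 x 0.03816 = 0.009212 mol; V(NaOH) at equivalence = 0.009212/0.2477 = 0.03719 L.
At equivalence all the acid is converted to HCOO-; total volume = 0.03816 + 0.03719 = 0.07535 L, so [HCOO-] = 0.009212/0.07535 = 0.1223 M.
Kb = Kw/Ka = 1.0e-14 / 1.8 x 10^-4 = 5.56e-11.
[OH^-] = sqrt(Kb x [HCOO-]) = sqrt(5.56e-11 x 0.1223) = 2.61e-6 M.
pOH = 5.58, so pH = 14.00 - 5.58 = 8.42.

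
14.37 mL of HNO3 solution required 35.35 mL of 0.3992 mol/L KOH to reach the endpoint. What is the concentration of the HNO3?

0.982 M

n(KOH) delivered = 0.3992 x 0.03535 = 0.01411 mol.
For a 1:1 reaction, n(HNO3) = 0.01411 mol.
[HNO3] = 0.01411 mol / 0.01437 L = 0.982 M.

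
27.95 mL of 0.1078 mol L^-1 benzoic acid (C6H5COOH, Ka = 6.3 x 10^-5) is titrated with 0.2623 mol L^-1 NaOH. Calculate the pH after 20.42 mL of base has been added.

12.69

n(acid) = 0.1078 x 0.02795 = 0.003013 mol; n(NaOH) added = 0.2623 x 0.02042 = 0.005356 mol.
Base is in excess by 0.005356 - 0.003013 = 0.002343 mol in a total volume of 0.04837 L.
[OH^-] = 0.002343/0.04837 = 0.04844 M, so pOH = 1.31 and pH = 14.00 - 1.31 = 12.69.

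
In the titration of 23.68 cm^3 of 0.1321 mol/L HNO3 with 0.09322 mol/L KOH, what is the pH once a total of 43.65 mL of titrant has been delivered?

n(acid) = 0.1321 x 0.02368 = 0.003128 mol; n(KOH) added = 0.09322 x 0.04365 = 0.004069 mol.
Base is in excess by 0.004069 - 0.003128 = 0.0009409 mol in a total volume of 0.06733 L.
[OH^-] = 0.0009409/0.06733 = 0.01397 M, so pOH = 1.85 and pH = 14.00 - 1.85 = 12.15.

12.15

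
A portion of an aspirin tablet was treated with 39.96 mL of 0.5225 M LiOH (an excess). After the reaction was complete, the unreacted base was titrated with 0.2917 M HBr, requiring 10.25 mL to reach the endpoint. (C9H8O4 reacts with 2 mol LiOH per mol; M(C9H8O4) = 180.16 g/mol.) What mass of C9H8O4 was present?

1.61 g

Total n(LiOH) added = 0.5225 x 0.03996 = 0.02088 mol.
n(HBr) used = 0.2917 x 0.01025 = 0.002990 mol, which equals the excess n(LiOH).
So n(LiOH) consumed by the sample = 0.02088 - 0.002990 = 0.01789 mol.
n(C9H8O4) = 0.01789 / 2 = 0.008945 mol.
mass = 0.008945 mol x 180.16 g/mol = 1.61 g.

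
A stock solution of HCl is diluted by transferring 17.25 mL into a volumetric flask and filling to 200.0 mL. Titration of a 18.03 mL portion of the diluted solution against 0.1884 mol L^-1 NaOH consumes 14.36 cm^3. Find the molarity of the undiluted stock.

1.74 M

n(NaOH) = 0.1884 x 0.01436 = 0.002705 mol.
n(HCl) in the aliquot = 0.002705 mol.
[diluted HCl] = 0.002705 / 0.01803 = 0.1501 M.
Dilution factor = 200.0/17.25 = 11.59, so [stock] = 0.1501 x 11.59 = 1.74 M.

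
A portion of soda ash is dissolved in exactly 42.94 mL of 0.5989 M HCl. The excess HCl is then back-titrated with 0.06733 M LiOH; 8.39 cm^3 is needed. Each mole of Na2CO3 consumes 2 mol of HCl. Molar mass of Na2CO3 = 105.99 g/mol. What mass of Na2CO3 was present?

Total n(HCl) added = 0.5989 x 0.04294 = 0.02572 mol.
n(LiOH) used = 0.06733 x 0.008390 = 0.0005649 mol, which equals the excess n(HCl).
So n(HCl) consumed by the sample = 0.02572 - 0.0005649 = 0.02515 mol.
n(Na2CO3) = 0.02515 / 2 = 0.01258 mol.
mass = 0.01258 mol x 105.99 g/mol = 1.33 g.

1.33 g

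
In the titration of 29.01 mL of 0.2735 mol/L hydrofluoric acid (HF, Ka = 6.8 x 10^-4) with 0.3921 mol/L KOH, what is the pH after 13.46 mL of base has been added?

3.47

Initial n(HF) = 0.2735 x 0.02901 = 0.007934 mol.
n(KOH) added = 0.3921 x 0.01346 = 0.005278 mol, converting that many moles of HF to F-.
Remaining n(HF) = 0.002657 mol; n(F-) = 0.005278 mol.
By Henderson-Hasselbalch, pH = pKa + log([A^-]/[HA]) = 3.17 + log(0.005278/0.002657) = 3.17 + (+0.30) = 3.47.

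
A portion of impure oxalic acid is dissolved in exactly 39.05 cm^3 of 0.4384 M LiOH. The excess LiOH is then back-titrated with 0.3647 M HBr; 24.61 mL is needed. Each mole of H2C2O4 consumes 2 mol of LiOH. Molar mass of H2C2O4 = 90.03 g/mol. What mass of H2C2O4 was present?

0.367 g

Total n(LiOH) added = 0.4384 x 0.03905 = 0.01712 mol.
n(HBr) used = 0.3647 x 0.02461 = 0.008975 mol, which equals the excess n(LiOH).
So n(LiOH) consumed by the sample = 0.01712 - 0.008975 = 0.008144 mol.
n(H2C2O4) = 0.008144 / 2 = 0.004072 mol.
mass = 0.004072 mol x 90.03 g/mol = 0.367 g.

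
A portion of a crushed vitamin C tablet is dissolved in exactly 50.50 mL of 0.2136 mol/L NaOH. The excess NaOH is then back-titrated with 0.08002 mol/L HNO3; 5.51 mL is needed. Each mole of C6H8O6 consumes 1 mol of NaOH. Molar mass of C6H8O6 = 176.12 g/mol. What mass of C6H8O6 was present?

Total n(NaOH) added = 0.2136 x 0.05050 = 0.01079 mol.
n(HNO3) used = 0.08002 x 0.005510 = 0.0004409 mol, which equals the excess n(NaOH).
So n(NaOH) consumed by the sample = 0.01079 - 0.0004409 = 0.01035 mol.
n(C6H8O6) = 0.01035 / 1 = 0.01035 mol.
mass = 0.01035 mol x 176.12 g/mol = 1.82 g.

1.82 g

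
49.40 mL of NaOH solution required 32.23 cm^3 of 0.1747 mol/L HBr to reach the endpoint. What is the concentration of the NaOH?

0.114 M

n(HBr) delivered = 0.1747 x 0.03223 = 0.005631 mol.
For a 1:1 reaction, n(NaOH) = 0.005631 mol.
[NaOH] = 0.005631 mol / 0.04940 L = 0.114 M.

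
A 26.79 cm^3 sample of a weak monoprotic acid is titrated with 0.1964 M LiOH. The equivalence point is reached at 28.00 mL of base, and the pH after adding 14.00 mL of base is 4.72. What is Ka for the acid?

14.00 mL is half of the equivalence volume, so this is the half-equivalence point where [HA] = [A^-].
At half-equivalence pH = pKa, so pKa = 4.72.
Ka = 10^(-4.72) = 1.9 x 10^-5.

1.9 x 10^-5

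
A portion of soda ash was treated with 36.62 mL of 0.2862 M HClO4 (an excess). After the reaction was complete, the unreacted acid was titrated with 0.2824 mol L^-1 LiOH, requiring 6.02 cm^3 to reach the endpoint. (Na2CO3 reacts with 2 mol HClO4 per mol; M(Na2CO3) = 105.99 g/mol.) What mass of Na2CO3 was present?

0.465 g

Total n(HClO4) added = 0.2862 x 0.03662 = 0.01048 mol.
n(LiOH) used = 0.2824 x 0.006020 = 0.001700 mol, which equals the excess n(HClO4).
So n(HClO4) consumed by the sample = 0.01048 - 0.001700 = 0.008781 mol.
n(Na2CO3) = 0.008781 / 2 = 0.004390 mol.
mass = 0.004390 mol x 105.99 g/mol = 0.465 g.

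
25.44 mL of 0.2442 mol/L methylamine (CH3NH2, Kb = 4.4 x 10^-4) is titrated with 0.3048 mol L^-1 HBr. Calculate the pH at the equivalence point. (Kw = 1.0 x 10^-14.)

n(CH3NH2) = 0.2442 x 0.02544 = 0.006212 mol; V(HBr) at equivalence = 0.006212/0.3048 = 0.02038 L.
At equivalence the base is fully converted to CH3NH3+; total volume = 0.04582 L, so [CH3NH3+] = 0.006212/0.04582 = 0.1356 M.
Ka(CH3NH3+) = Kw/Kb = 1.0e-14 / 4.4 x 10^-4 = 2.27e-11.
[H^+] = sqrt(Ka x [CH3NH3+]) = sqrt(2.27e-11 x 0.1356) = 1.76e-6 M.
pH = -log(1.76e-6) = 5.76.

5.76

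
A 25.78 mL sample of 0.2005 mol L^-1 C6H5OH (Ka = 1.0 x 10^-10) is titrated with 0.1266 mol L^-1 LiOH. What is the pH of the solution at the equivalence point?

n(C6H5OH) = 0.2005 x 0.02578 = 0.005169 mol; V(LiOH) at equivalence = 0.005169/0.1266 = 0.04083 L.
At equivalence all the acid is converted to C6H5O-; total volume = 0.02578 + 0.04083 = 0.06661 L, so [C6H5O-] = 0.005169/0.06661 = 0.07760 M.
Kb = Kw/Ka = 1.0e-14 / 1.0 x 10^-10 = 0.000100.
[OH^-] = sqrt(Kb x [C6H5O-]) = sqrt(0.000100 x 0.07760) = 0.00279 M.
pOH = 2.56, so pH = 14.00 - 2.56 = 11.44.

11.44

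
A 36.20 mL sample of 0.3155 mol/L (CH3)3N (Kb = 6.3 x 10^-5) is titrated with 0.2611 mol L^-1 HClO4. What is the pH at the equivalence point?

n((CH3)3N) = 0.3155 x 0.03620 = 0.01142 mol; V(HClO4) at equivalence = 0.01142/0.2611 = 0.04374 L.
At equivalence the base is fully converted to (CH3)3NH+; total volume = 0.07994 L, so [(CH3)3NH+] = 0.01142/0.07994 = 0.1429 M.
Ka((CH3)3NH+) = Kw/Kb = 1.0e-14 / 6.3 x 10^-5 = 1.59e-10.
[H^+] = sqrt(Ka x [(CH3)3NH+]) = sqrt(1.59e-10 x 0.1429) = 4.76e-6 M.
pH = -log(4.76e-6) = 5.32.

5.32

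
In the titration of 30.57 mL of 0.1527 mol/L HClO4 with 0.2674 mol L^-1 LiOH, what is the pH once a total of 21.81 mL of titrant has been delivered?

12.35

n(acid) = 0.1527 x 0.03057 = 0.004668 mol; n(LiOH) added = 0.2674 x 0.02181 = 0.005832 mol.
Base is in excess by 0.005832 - 0.004668 = 0.001164 mol in a total volume of 0.05238 L.
[OH^-] = 0.001164/0.05238 = 0.02222 M, so pOH = 1.65 and pH = 14.00 - 1.65 = 12.35.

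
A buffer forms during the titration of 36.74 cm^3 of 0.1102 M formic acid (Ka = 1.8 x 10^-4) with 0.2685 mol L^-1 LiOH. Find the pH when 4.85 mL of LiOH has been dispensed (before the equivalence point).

3.42

Initial n(HCOOH) = 0.1102 x 0.03674 = 0.004049 mol.
n(LiOH) added = 0.2685 x 0.004850 = 0.001302 mol, converting that many moles of HCOOH to HCOO-.
Remaining n(HCOOH) = 0.002747 mol; n(HCOO-) = 0.001302 mol.
By Henderson-Hasselbalch, pH = pKa + log([A^-]/[HA]) = 3.74 + log(0.001302/0.002747) = 3.74 + (-0.32) = 3.42.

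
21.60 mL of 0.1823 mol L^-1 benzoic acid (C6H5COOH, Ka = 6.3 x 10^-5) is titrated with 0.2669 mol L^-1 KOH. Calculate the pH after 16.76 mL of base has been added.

12.14

n(acid) = 0.1823 x 0.02160 = 0.003938 mol; n(KOH) added = 0.2669 x 0.01676 = 0.004473 mol.
Base is in excess by 0.004473 - 0.003938 = 0.0005356 mol in a total volume of 0.03836 L.
[OH^-] = 0.0005356/0.03836 = 0.01396 M, so pOH = 1.86 and pH = 14.00 - 1.86 = 12.14.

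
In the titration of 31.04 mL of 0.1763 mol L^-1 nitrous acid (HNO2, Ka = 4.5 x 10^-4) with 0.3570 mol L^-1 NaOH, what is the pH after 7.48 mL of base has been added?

Initial n(HNO2) = 0.1763 x 0.03104 = 0.005472 mol.
n(NaOH) added = 0.3570 x 0.007480 = 0.002670 mol, converting that many moles of HNO2 to NO2-.
Remaining n(HNO2) = 0.002802 mol; n(NO2-) = 0.002670 mol.
By Henderson-Hasselbalch, pH = pKa + log([A^-]/[HA]) = 3.35 + log(0.002670/0.002802) = 3.35 + (-0.02) = 3.33.

3.33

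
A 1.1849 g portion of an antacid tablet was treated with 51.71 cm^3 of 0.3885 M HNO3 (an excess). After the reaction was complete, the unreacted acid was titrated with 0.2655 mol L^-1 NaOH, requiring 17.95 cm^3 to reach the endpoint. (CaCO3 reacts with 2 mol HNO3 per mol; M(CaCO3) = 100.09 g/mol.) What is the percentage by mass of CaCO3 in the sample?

64.7%

Total n(HNO3) added = 0.3885 x 0.05171 = 0.02009 mol.
n(NaOH) used = 0.2655 x 0.01795 = 0.004766 mol, which equals the excess n(HNO3).
So n(HNO3) consumed by the sample = 0.02009 - 0.004766 = 0.01532 mol.
n(CaCO3) = 0.01532 / 2 = 0.007662 mol.
mass CaCO3 = 0.007662 x 100.09 = 0.7669 g, so %CaCO3 = 0.7669/1.1849 x 100 = 64.7%.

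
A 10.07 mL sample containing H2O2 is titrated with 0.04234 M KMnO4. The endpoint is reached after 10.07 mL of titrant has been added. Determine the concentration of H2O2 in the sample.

0.106 M

n(KMnO4) = 0.04234 x 0.01007 = 0.0004264 mol.
From the balanced equation, 2 mol KMnO4 reacts with 5 mol H2O2, so n(H2O2) = 0.0004264 x 5/2 = 0.001066 mol.
[H2O2] = 0.001066 / 0.01007 L = 0.106 M.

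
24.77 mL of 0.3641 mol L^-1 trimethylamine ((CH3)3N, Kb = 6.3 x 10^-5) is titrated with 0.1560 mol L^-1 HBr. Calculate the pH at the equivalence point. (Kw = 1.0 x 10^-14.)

5.38

n((CH3)3N) = 0.3641 x 0.02477 = 0.009019 mol; V(HBr) at equivalence = 0.009019/0.1560 = 0.05781 L.
At equivalence the base is fully converted to (CH3)3NH+; total volume = 0.08258 L, so [(CH3)3NH+] = 0.009019/0.08258 = 0.1092 M.
Ka((CH3)3NH+) = Kw/Kb = 1.0e-14 / 6.3 x 10^-5 = 1.59e-10.
[H^+] = sqrt(Ka x [(CH3)3NH+]) = sqrt(1.59e-10 x 0.1092) = 4.16e-6 M.
pH = -log(4.16e-6) = 5.38.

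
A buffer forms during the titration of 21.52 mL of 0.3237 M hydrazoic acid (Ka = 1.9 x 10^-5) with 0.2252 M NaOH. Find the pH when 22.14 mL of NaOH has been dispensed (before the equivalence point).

Initial n(HN3) = 0.3237 x 0.02152 = 0.006966 mol.
n(NaOH) added = 0.2252 x 0.02214 = 0.004986 mol, converting that many moles of HN3 to N3-.
Remaining n(HN3) = 0.001980 mol; n(N3-) = 0.004986 mol.
By Henderson-Hasselbalch, pH = pKa + log([A^-]/[HA]) = 4.72 + log(0.004986/0.001980) = 4.72 + (+0.40) = 5.12.

5.12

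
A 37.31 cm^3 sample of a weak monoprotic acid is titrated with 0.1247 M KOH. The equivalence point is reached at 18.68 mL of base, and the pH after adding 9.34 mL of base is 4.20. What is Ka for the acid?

6.3 x 10^-5

9.34 mL is half of the equivalence volume, so this is the half-equivalence point where [HA] = [A^-].
At half-equivalence pH = pKa, so pKa = 4.20.
Ka = 10^(-4.20) = 6.3 x 10^-5.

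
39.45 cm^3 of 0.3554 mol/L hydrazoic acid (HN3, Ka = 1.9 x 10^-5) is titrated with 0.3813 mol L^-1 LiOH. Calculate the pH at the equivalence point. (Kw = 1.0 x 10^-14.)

n(HN3) = 0.3554 x 0.03945 = 0.01402 mol; V(LiOH) at equivalence = 0.01402/0.3813 = 0.03677 L.
At equivalence all the acid is converted to N3-; total volume = 0.03945 + 0.03677 = 0.07622 L, so [N3-] = 0.01402/0.07622 = 0.1839 M.
Kb = Kw/Ka = 1.0e-14 / 1.9 x 10^-5 = 5.26e-10.
[OH^-] = sqrt(Kb x [N3-]) = sqrt(5.26e-10 x 0.1839) = 9.84e-6 M.
pOH = 5.01, so pH = 14.00 - 5.01 = 8.99.

8.99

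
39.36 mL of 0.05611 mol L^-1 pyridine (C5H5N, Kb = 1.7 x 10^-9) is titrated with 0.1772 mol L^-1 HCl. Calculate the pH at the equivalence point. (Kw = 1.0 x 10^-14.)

3.30

n(C5H5N) = 0.05611 x 0.03936 = 0.002208 mol; V(HCl) at equivalence = 0.002208/0.1772 = 0.01246 L.
At equivalence the base is fully converted to C5H5NH+; total volume = 0.05182 L, so [C5H5NH+] = 0.002208/0.05182 = 0.04262 M.
Ka(C5H5NH+) = Kw/Kb = 1.0e-14 / 1.7 x 10^-9 = 5.88e-6.
[H^+] = sqrt(Ka x [C5H5NH+]) = sqrt(5.88e-6 x 0.04262) = 0.000501 M.
pH = -log(0.000501) = 3.30.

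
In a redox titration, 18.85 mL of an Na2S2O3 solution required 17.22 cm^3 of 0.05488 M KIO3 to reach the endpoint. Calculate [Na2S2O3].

n(KIO3) = 0.05488 x 0.01722 = 0.0009450 mol.
From the balanced equation, 1 mol KIO3 reacts with 6 mol Na2S2O3, so n(Na2S2O3) = 0.0009450 x 6/1 = 0.005670 mol.
[Na2S2O3] = 0.005670 / 0.01885 L = 0.301 M.

0.301 M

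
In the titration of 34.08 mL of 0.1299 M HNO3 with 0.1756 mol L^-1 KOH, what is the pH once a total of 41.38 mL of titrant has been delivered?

n(acid) = 0.1299 x 0.03408 = 0.004427 mol; n(KOH) added = 0.1756 x 0.04138 = 0.007266 mol.
Base is in excess by 0.007266 - 0.004427 = 0.002839 mol in a total volume of 0.07546 L.
[OH^-] = 0.002839/0.07546 = 0.03763 M, so pOH = 1.42 and pH = 14.00 - 1.42 = 12.58.

12.58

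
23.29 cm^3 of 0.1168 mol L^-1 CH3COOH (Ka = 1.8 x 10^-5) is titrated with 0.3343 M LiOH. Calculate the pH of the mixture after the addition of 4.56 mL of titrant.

Initial n(CH3COOH) = 0.1168 x 0.02329 = 0.002720 mol.
n(LiOH) added = 0.3343 x 0.004560 = 0.001524 mol, converting that many moles of CH3COOH to CH3COO-.
Remaining n(CH3COOH) = 0.001196 mol; n(CH3COO-) = 0.001524 mol.
By Henderson-Hasselbalch, pH = pKa + log([A^-]/[HA]) = 4.74 + log(0.001524/0.001196) = 4.74 + (+0.11) = 4.85.

4.85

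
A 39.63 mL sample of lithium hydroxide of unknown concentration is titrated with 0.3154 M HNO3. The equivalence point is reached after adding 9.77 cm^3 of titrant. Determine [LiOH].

0.0778 M

n(HNO3) delivered = 0.3154 x 0.009770 = 0.003081 mol.
For a 1:1 reaction, n(LiOH) = 0.003081 mol.
[LiOH] = 0.003081 mol / 0.03963 L = 0.0778 M.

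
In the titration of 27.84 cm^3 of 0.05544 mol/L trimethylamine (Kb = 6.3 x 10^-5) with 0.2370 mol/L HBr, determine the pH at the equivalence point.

5.57

n((CH3)3N) = 0.05544 x 0.02784 = 0.001543 mol; V(HBr) at equivalence = 0.001543/0.2370 = 0.006512 L.
At equivalence the base is fully converted to (CH3)3NH+; total volume = 0.03435 L, so [(CH3)3NH+] = 0.001543/0.03435 = 0.04493 M.
Ka((CH3)3NH+) = Kw/Kb = 1.0e-14 / 6.3 x 10^-5 = 1.59e-10.
[H^+] = sqrt(Ka x [(CH3)3NH+]) = sqrt(1.59e-10 x 0.04493) = 2.67e-6 M.
pH = -log(2.67e-6) = 5.57.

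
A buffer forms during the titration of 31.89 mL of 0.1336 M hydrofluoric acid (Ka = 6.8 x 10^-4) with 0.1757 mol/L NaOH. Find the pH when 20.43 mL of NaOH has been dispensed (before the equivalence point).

3.90

Initial n(HF) = 0.1336 x 0.03189 = 0.004261 mol.
n(NaOH) added = 0.1757 x 0.02043 = 0.003590 mol, converting that many moles of HF to F-.
Remaining n(HF) = 0.0006710 mol; n(F-) = 0.003590 mol.
By Henderson-Hasselbalch, pH = pKa + log([A^-]/[HA]) = 3.17 + log(0.003590/0.0006710) = 3.17 + (+0.73) = 3.90.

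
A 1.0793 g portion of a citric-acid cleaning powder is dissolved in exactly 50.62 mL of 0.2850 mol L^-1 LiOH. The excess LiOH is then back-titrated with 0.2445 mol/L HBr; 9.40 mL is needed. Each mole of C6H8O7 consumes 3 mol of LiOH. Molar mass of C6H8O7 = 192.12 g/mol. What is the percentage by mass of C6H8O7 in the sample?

Total n(LiOH) added = 0.2850 x 0.05062 = 0.01443 mol.
n(HBr) used = 0.2445 x 0.009400 = 0.002298 mol, which equals the excess n(LiOH).
So n(LiOH) consumed by the sample = 0.01443 - 0.002298 = 0.01213 mol.
n(C6H8O7) = 0.01213 / 3 = 0.004043 mol.
mass C6H8O7 = 0.004043 x 192.12 = 0.7767 g, so %C6H8O7 = 0.7767/1.0793 x 100 = 72.0%.

72.0%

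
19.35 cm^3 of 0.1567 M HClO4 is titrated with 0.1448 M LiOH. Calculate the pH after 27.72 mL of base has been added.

12.32

n(acid) = 0.1567 x 0.01935 = 0.003032 mol; n(LiOH) added = 0.1448 x 0.02772 = 0.004014 mol.
Base is in excess by 0.004014 - 0.003032 = 0.0009817 mol in a total volume of 0.04707 L.
[OH^-] = 0.0009817/0.04707 = 0.02086 M, so pOH = 1.68 and pH = 14.00 - 1.68 = 12.32.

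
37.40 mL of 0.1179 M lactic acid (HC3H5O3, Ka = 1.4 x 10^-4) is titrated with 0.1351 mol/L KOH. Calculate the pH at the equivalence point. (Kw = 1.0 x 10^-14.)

8.33

n(HC3H5O3) = 0.1179 x 0.03740 = 0.004409 mol; V(KOH) at equivalence = 0.004409/0.1351 = 0.03264 L.
At equivalence all the acid is converted to C3H5O3-; total volume = 0.03740 + 0.03264 = 0.07004 L, so [C3H5O3-] = 0.004409/0.07004 = 0.06296 M.
Kb = Kw/Ka = 1.0e-14 / 1.4 x 10^-4 = 7.14e-11.
[OH^-] = sqrt(Kb x [C3H5O3-]) = sqrt(7.14e-11 x 0.06296) = 2.12e-6 M.
pOH = 5.67, so pH = 14.00 - 5.67 = 8.33.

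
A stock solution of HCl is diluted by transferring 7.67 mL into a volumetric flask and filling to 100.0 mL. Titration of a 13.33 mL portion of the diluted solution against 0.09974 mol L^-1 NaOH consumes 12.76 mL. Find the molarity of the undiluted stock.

1.24 M

n(NaOH) = 0.09974 x 0.01276 = 0.001273 mol.
n(HCl) in the aliquot = 0.001273 mol.
[diluted HCl] = 0.001273 / 0.01333 = 0.09548 M.
Dilution factor = 100.0/7.670 = 13.04, so [stock] = 0.09548 x 13.04 = 1.24 M.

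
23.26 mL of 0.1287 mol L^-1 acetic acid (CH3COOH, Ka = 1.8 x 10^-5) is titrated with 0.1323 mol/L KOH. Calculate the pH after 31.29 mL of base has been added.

12.32

n(acid) = 0.1287 x 0.02326 = 0.002994 mol; n(KOH) added = 0.1323 x 0.03129 = 0.004140 mol.
Base is in excess by 0.004140 - 0.002994 = 0.001146 mol in a total volume of 0.05455 L.
[OH^-] = 0.001146/0.05455 = 0.02101 M, so pOH = 1.68 and pH = 14.00 - 1.68 = 12.32.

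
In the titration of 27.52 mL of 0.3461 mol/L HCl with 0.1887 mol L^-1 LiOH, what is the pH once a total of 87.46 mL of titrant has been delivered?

12.78

n(acid) = 0.3461 x 0.02752 = 0.009525 mol; n(LiOH) added = 0.1887 x 0.08746 = 0.01650 mol.
Base is in excess by 0.01650 - 0.009525 = 0.006979 mol in a total volume of 0.1150 L.
[OH^-] = 0.006979/0.1150 = 0.06070 M, so pOH = 1.22 and pH = 14.00 - 1.22 = 12.78.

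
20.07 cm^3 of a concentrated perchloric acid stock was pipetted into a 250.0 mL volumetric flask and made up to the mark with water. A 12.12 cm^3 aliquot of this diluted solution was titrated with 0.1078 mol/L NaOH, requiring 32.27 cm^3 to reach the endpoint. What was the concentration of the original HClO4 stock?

n(NaOH) = 0.1078 x 0.03227 = 0.003479 mol.
n(HClO4) in the aliquot = 0.003479 mol.
[diluted HClO4] = 0.003479 / 0.01212 = 0.2870 M.
Dilution factor = 250.0/20.07 = 12.46, so [stock] = 0.2870 x 12.46 = 3.58 M.

3.58 M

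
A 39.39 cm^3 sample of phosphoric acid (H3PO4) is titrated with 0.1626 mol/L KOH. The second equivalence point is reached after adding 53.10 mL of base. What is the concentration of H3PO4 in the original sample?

0.110 M

n(KOH) = 0.1626 x 0.05310 = 0.008634 mol.
At the second equivalence point, 2 mol OH^- react per mol H3PO4, so n(H3PO4) = 0.008634 / 2 = 0.004317 mol.
[H3PO4] = 0.004317 / 0.03939 L = 0.110 M.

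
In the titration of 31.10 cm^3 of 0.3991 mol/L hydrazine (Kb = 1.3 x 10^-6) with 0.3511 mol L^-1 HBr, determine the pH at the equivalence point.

4.42

n(N2H4) = 0.3991 x 0.03110 = 0.01241 mol; V(HBr) at equivalence = 0.01241/0.3511 = 0.03535 L.
At equivalence the base is fully converted to N2H5+; total volume = 0.06645 L, so [N2H5+] = 0.01241/0.06645 = 0.1868 M.
Ka(N2H5+) = Kw/Kb = 1.0e-14 / 1.3 x 10^-6 = 7.69e-9.
[H^+] = sqrt(Ka x [N2H5+]) = sqrt(7.69e-9 x 0.1868) = 3.79e-5 M.
pH = -log(3.79e-5) = 4.42.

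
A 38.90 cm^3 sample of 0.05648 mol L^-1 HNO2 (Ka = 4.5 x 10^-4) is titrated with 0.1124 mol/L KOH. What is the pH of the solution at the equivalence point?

7.96

n(HNO2) = 0.05648 x 0.03890 = 0.002197 mol; V(KOH) at equivalence = 0.002197/0.1124 = 0.01955 L.
At equivalence all the acid is converted to NO2-; total volume = 0.03890 + 0.01955 = 0.05845 L, so [NO2-] = 0.002197/0.05845 = 0.03759 M.
Kb = Kw/Ka = 1.0e-14 / 4.5 x 10^-4 = 2.22e-11.
[OH^-] = sqrt(Kb x [NO2-]) = sqrt(2.22e-11 x 0.03759) = 9.14e-7 M.
pOH = 6.04, so pH = 14.00 - 6.04 = 7.96.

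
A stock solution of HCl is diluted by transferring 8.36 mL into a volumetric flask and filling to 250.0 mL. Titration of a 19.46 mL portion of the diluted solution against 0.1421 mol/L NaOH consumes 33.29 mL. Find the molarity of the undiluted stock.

7.27 M

n(NaOH) = 0.1421 x 0.03329 = 0.004731 mol.
n(HCl) in the aliquot = 0.004731 mol.
[diluted HCl] = 0.004731 / 0.01946 = 0.2431 M.
Dilution factor = 250.0/8.360 = 29.90, so [stock] = 0.2431 x 29.90 = 7.27 M.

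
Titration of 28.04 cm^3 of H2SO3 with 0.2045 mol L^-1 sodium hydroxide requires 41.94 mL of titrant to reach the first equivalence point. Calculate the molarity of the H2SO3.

n(NaOH) = 0.2045 x 0.04194 = 0.008577 mol.
At the first equivalence point, 1 mol OH^- react per mol H2SO3, so n(H2SO3) = 0.008577 / 1 = 0.008577 mol.
[H2SO3] = 0.008577 / 0.02804 L = 0.306 M.

0.306 M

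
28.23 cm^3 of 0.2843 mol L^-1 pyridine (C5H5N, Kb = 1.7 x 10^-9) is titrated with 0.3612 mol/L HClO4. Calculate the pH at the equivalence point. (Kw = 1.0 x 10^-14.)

n(C5H5N) = 0.2843 x 0.02823 = 0.008026 mol; V(HClO4) at equivalence = 0.008026/0.3612 = 0.02222 L.
At equivalence the base is fully converted to C5H5NH+; total volume = 0.05045 L, so [C5H5NH+] = 0.008026/0.05045 = 0.1591 M.
Ka(C5H5NH+) = Kw/Kb = 1.0e-14 / 1.7 x 10^-9 = 5.88e-6.
[H^+] = sqrt(Ka x [C5H5NH+]) = sqrt(5.88e-6 x 0.1591) = 0.000967 M.
pH = -log(0.000967) = 3.01.

3.01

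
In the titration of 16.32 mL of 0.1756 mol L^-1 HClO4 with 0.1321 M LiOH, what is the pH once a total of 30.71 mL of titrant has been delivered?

12.40

n(acid) = 0.1756 x 0.01632 = 0.002866 mol; n(LiOH) added = 0.1321 x 0.03071 = 0.004057 mol.
Base is in excess by 0.004057 - 0.002866 = 0.001191 mol in a total volume of 0.04703 L.
[OH^-] = 0.001191/0.04703 = 0.02532 M, so pOH = 1.60 and pH = 14.00 - 1.60 = 12.40.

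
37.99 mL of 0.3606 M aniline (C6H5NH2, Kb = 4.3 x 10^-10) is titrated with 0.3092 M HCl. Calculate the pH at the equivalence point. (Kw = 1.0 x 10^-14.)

n(C6H5NH2) = 0.3606 x 0.03799 = 0.01370 mol; V(HCl) at equivalence = 0.01370/0.3092 = 0.04431 L.
At equivalence the base is fully converted to C6H5NH3+; total volume = 0.08230 L, so [C6H5NH3+] = 0.01370/0.08230 = 0.1665 M.
Ka(C6H5NH3+) = Kw/Kb = 1.0e-14 / 4.3 x 10^-10 = 2.33e-5.
[H^+] = sqrt(Ka x [C6H5NH3+]) = sqrt(2.33e-5 x 0.1665) = 0.00197 M.
pH = -log(0.00197) = 2.71.

2.71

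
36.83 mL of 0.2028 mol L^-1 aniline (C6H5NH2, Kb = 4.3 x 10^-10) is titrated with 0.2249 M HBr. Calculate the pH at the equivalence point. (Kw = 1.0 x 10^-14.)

2.80

n(C6H5NH2) = 0.2028 x 0.03683 = 0.007469 mol; V(HBr) at equivalence = 0.007469/0.2249 = 0.03321 L.
At equivalence the base is fully converted to C6H5NH3+; total volume = 0.07004 L, so [C6H5NH3+] = 0.007469/0.07004 = 0.1066 M.
Ka(C6H5NH3+) = Kw/Kb = 1.0e-14 / 4.3 x 10^-10 = 2.33e-5.
[H^+] = sqrt(Ka x [C6H5NH3+]) = sqrt(2.33e-5 x 0.1066) = 0.00157 M.
pH = -log(0.00157) = 2.80.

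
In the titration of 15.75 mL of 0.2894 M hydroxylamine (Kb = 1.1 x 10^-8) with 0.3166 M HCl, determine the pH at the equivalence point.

n(NH2OH) = 0.2894 x 0.01575 = 0.004558 mol; V(HCl) at equivalence = 0.004558/0.3166 = 0.01440 L.
At equivalence the base is fully converted to NH3OH+; total volume = 0.03015 L, so [NH3OH+] = 0.004558/0.03015 = 0.1512 M.
Ka(NH3OH+) = Kw/Kb = 1.0e-14 / 1.1 x 10^-8 = 9.09e-7.
[H^+] = sqrt(Ka x [NH3OH+]) = sqrt(9.09e-7 x 0.1512) = 0.000371 M.
pH = -log(0.000371) = 3.43.

3.43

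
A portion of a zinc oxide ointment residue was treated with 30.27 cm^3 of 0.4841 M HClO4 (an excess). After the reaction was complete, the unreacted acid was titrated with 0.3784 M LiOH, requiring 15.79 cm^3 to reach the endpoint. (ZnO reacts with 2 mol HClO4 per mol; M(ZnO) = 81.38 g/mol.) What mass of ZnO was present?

0.353 g

Total n(HClO4) added = 0.4841 x 0.03027 = 0.01465 mol.
n(LiOH) used = 0.3784 x 0.01579 = 0.005975 mol, which equals the excess n(HClO4).
So n(HClO4) consumed by the sample = 0.01465 - 0.005975 = 0.008679 mol.
n(ZnO) = 0.008679 / 2 = 0.004339 mol.
mass = 0.004339 mol x 81.38 g/mol = 0.353 g.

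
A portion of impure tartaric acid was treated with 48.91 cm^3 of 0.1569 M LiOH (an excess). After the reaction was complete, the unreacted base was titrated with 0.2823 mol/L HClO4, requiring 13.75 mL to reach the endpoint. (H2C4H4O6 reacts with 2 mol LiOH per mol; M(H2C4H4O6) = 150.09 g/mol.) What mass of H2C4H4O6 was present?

Total n(LiOH) added = 0.1569 x 0.04891 = 0.007674 mol.
n(HClO4) used = 0.2823 x 0.01375 = 0.003882 mol, which equals the excess n(LiOH).
So n(LiOH) consumed by the sample = 0.007674 - 0.003882 = 0.003792 mol.
n(H2C4H4O6) = 0.003792 / 2 = 0.001896 mol.
mass = 0.001896 mol x 150.09 g/mol = 0.285 g.

0.285 g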